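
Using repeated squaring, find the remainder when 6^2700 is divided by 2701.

6^1 ≡ 6 (mod 2701)
6^2 ≡ 6^2 = 36 ≡ 36 (mod 2701)
6^4 ≡ 36^2 = 1296 ≡ 1296 (mod 2701)
6^8 ≡ 1296^2 = 1679616 ≡ 2295 (mod 2701)
6^16 ≡ 2295^2 = 5267025 ≡ 75 (mod 2701)
6^32 ≡ 75^2 = 5625 ≡ 223 (mod 2701)
6^64 ≡ 223^2 = 49729 ≡ 1111 (mod 2701)
6^128 ≡ 1111^2 = 1234321 ≡ 2665 (mod 2701)
6^256 ≡ 2665^2 = 7102225 ≡ 1296 (mod 2701)
6^512 ≡ 1296^2 = 1679616 ≡ 2295 (mod 2701)
6^1024 ≡ 2295^2 = 5267025 ≡ 75 (mod 2701)
6^2048 ≡ 75^2 = 5625 ≡ 223 (mod 2701)
2700 = 2048 + 512 + 128 + 8 + 4 in binary powers of 2.
So 6^2700 ≡ 223 · 2295 · 2665 · 2295 · 1296 ≡ 1 (mod 2701).
Since the result is 1, base 6 gives no evidence that 2701 is composite.

1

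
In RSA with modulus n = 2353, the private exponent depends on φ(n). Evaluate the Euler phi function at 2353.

Factor: 2353 = 13 · 181.
φ(2353) = (13−1) · (181−1) = 12 · 180 = 2160.

2160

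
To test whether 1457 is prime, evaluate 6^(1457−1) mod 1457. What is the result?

521

6^1 ≡ 6 (mod 1457)
6^2 ≡ 6^2 = 36 ≡ 36 (mod 1457)
6^4 ≡ 36^2 = 1296 ≡ 1296 (mod 1457)
6^8 ≡ 1296^2 = 1679616 ≡ 1152 (mod 1457)
6^16 ≡ 1152^2 = 1327104 ≡ 1234 (mod 1457)
6^32 ≡ 1234^2 = 1522756 ≡ 191 (mod 1457)
6^64 ≡ 191^2 = 36481 ≡ 56 (mod 1457)
6^128 ≡ 56^2 = 3136 ≡ 222 (mod 1457)
6^256 ≡ 222^2 = 49284 ≡ 1203 (mod 1457)
6^512 ≡ 1203^2 = 1447209 ≡ 408 (mod 1457)
6^1024 ≡ 408^2 = 166464 ≡ 366 (mod 1457)
1456 = 1024 + 256 + 128 + 32 + 16 in binary powers of 2.
So 6^1456 ≡ 366 · 1203 · 222 · 191 · 1234 ≡ 521 (mod 1457).
Since 521 ≠ 1, base 6 is a Fermat witness: 1457 is composite.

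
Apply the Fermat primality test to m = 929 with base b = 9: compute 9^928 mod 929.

9^1 ≡ 9 (mod 929)
9^2 ≡ 9^2 = 81 ≡ 81 (mod 929)
9^4 ≡ 81^2 = 6561 ≡ 58 (mod 929)
9^8 ≡ 58^2 = 3364 ≡ 577 (mod 929)
9^16 ≡ 577^2 = 332929 ≡ 347 (mod 929)
9^32 ≡ 347^2 = 120409 ≡ 568 (mod 929)
9^64 ≡ 568^2 = 322624 ≡ 261 (mod 929)
9^128 ≡ 261^2 = 68121 ≡ 304 (mod 929)
9^256 ≡ 304^2 = 92416 ≡ 445 (mod 929)
9^512 ≡ 445^2 = 198025 ≡ 148 (mod 929)
928 = 512 + 256 + 128 + 32 in binary powers of 2.
So 9^928 ≡ 148 · 445 · 304 · 568 ≡ 1 (mod 929).
Since the result is 1, base 9 gives no evidence that 929 is composite.

1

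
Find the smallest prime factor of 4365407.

47

4365407 is odd.
Digit sum 29, not divisible by 3.
Ends in 7: not divisible by 5.
7: 4365407 = 7·623629 + 4
11: 4365407 = 11·396855 + 2
13: 4365407 = 13·335800 + 7
17: 4365407 = 17·256788 + 11
19: 4365407 = 19·229758 + 5
23: 4365407 = 23·189800 + 7
29: 4365407 = 29·150531 + 8
31: 4365407 = 31·140819 + 18
37: 4365407 = 37·117983 + 36
41: 4365407 = 41·106473 + 14
43: 4365407 = 43·101521 + 4
47: 4365407 = 47·92881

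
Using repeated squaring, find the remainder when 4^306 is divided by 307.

1

4^1 ≡ 4 (mod 307)
4^2 ≡ 4^2 = 16 ≡ 16 (mod 307)
4^4 ≡ 16^2 = 256 ≡ 256 (mod 307)
4^8 ≡ 256^2 = 65536 ≡ 145 (mod 307)
4^16 ≡ 145^2 = 21025 ≡ 149 (mod 307)
4^32 ≡ 149^2 = 22201 ≡ 97 (mod 307)
4^64 ≡ 97^2 = 9409 ≡ 199 (mod 307)
4^128 ≡ 199^2 = 39601 ≡ 305 (mod 307)
4^256 ≡ 305^2 = 93025 ≡ 4 (mod 307)
306 = 256 + 32 + 16 + 2 in binary powers of 2.
So 4^306 ≡ 4 · 97 · 149 · 16 ≡ 1 (mod 307).
Since the result is 1, base 4 gives no evidence that 307 is composite.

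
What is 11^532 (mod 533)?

146

11^1 ≡ 11 (mod 533)
11^2 ≡ 11^2 = 121 ≡ 121 (mod 533)
11^4 ≡ 121^2 = 14641 ≡ 250 (mod 533)
11^8 ≡ 250^2 = 62500 ≡ 139 (mod 533)
11^16 ≡ 139^2 = 19321 ≡ 133 (mod 533)
11^32 ≡ 133^2 = 17689 ≡ 100 (mod 533)
11^64 ≡ 100^2 = 10000 ≡ 406 (mod 533)
11^128 ≡ 406^2 = 164836 ≡ 139 (mod 533)
11^256 ≡ 139^2 = 19321 ≡ 133 (mod 533)
11^512 ≡ 133^2 = 17689 ≡ 100 (mod 533)
532 = 512 + 16 + 4 in binary powers of 2.
So 11^532 ≡ 100 · 133 · 250 ≡ 146 (mod 533).
Since 146 ≠ 1, base 11 is a Fermat witness: 533 is composite.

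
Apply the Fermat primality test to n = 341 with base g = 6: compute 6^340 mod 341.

6^1 ≡ 6 (mod 341)
6^2 ≡ 6^2 = 36 ≡ 36 (mod 341)
6^4 ≡ 36^2 = 1296 ≡ 273 (mod 341)
6^8 ≡ 273^2 = 74529 ≡ 191 (mod 341)
6^16 ≡ 191^2 = 36481 ≡ 335 (mod 341)
6^32 ≡ 335^2 = 112225 ≡ 36 (mod 341)
6^64 ≡ 36^2 = 1296 ≡ 273 (mod 341)
6^128 ≡ 273^2 = 74529 ≡ 191 (mod 341)
6^256 ≡ 191^2 = 36481 ≡ 335 (mod 341)
340 = 256 + 64 + 16 + 4 in binary powers of 2.
So 6^340 ≡ 335 · 273 · 335 · 273 ≡ 56 (mod 341).
Since 56 ≠ 1, base 6 is a Fermat witness: 341 is composite.

56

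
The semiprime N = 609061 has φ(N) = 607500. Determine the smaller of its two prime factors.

751

φ(n) = (p−1)(q−1) = n − (p+q) + 1, so p + q = 609061 − 607500 + 1 = 1562.
p and q are the roots of t² − 1562t + 609061 = 0.
Discriminant: 1562² − 4·609061 = 2439844 − 2436244 = 3600; √3600 = 60.
q = (1562 − 60)/2 = 751, p = (1562 + 60)/2 = 811.
Check: 751 · 811 = 609061.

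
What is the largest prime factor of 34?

34 = 2 · 17
17 is prime.
So 34 = 2 · 17; the largest prime factor is 17.

17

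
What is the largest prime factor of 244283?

43

244283 = 13 · 18791
18791 = 19 · 989
989 = 23 · 43
43 is prime.
So 244283 = 13 · 19 · 23 · 43; the largest prime factor is 43.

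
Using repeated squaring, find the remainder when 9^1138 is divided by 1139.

625

9^1 ≡ 9 (mod 1139)
9^2 ≡ 9^2 = 81 ≡ 81 (mod 1139)
9^4 ≡ 81^2 = 6561 ≡ 866 (mod 1139)
9^8 ≡ 866^2 = 749956 ≡ 494 (mod 1139)
9^16 ≡ 494^2 = 244036 ≡ 290 (mod 1139)
9^32 ≡ 290^2 = 84100 ≡ 953 (mod 1139)
9^64 ≡ 953^2 = 908209 ≡ 426 (mod 1139)
9^128 ≡ 426^2 = 181476 ≡ 375 (mod 1139)
9^256 ≡ 375^2 = 140625 ≡ 528 (mod 1139)
9^512 ≡ 528^2 = 278784 ≡ 868 (mod 1139)
9^1024 ≡ 868^2 = 753424 ≡ 545 (mod 1139)
1138 = 1024 + 64 + 32 + 16 + 2 in binary powers of 2.
So 9^1138 ≡ 545 · 426 · 953 · 290 · 81 ≡ 625 (mod 1139).
Since 625 ≠ 1, base 9 is a Fermat witness: 1139 is composite.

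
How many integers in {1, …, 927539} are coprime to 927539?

895752

Factor: 927539 = 59 · 79 · 199.
φ(927539) = (59−1) · (79−1) · (199−1) = 58 · 78 · 198 = 895752.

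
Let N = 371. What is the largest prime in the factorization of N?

371 = 7 · 53
53 is prime.
So 371 = 7 · 53; the largest prime factor is 53.

53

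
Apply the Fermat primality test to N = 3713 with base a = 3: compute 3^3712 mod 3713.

3^1 ≡ 3 (mod 3713)
3^2 ≡ 3^2 = 9 ≡ 9 (mod 3713)
3^4 ≡ 9^2 = 81 ≡ 81 (mod 3713)
3^8 ≡ 81^2 = 6561 ≡ 2848 (mod 3713)
3^16 ≡ 2848^2 = 8111104 ≡ 1912 (mod 3713)
3^32 ≡ 1912^2 = 3655744 ≡ 2152 (mod 3713)
3^64 ≡ 2152^2 = 4631104 ≡ 993 (mod 3713)
3^128 ≡ 993^2 = 986049 ≡ 2104 (mod 3713)
3^256 ≡ 2104^2 = 4426816 ≡ 920 (mod 3713)
3^512 ≡ 920^2 = 846400 ≡ 3549 (mod 3713)
3^1024 ≡ 3549^2 = 12595401 ≡ 905 (mod 3713)
3^2048 ≡ 905^2 = 819025 ≡ 2165 (mod 3713)
3712 = 2048 + 1024 + 512 + 128 in binary powers of 2.
So 3^3712 ≡ 2165 · 905 · 3549 · 2104 ≡ 1447 (mod 3713).
Since 1447 ≠ 1, base 3 is a Fermat witness: 3713 is composite.

1447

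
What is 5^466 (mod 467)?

5^1 ≡ 5 (mod 467)
5^2 ≡ 5^2 = 25 ≡ 25 (mod 467)
5^4 ≡ 25^2 = 625 ≡ 158 (mod 467)
5^8 ≡ 158^2 = 24964 ≡ 213 (mod 467)
5^16 ≡ 213^2 = 45369 ≡ 70 (mod 467)
5^32 ≡ 70^2 = 4900 ≡ 230 (mod 467)
5^64 ≡ 230^2 = 52900 ≡ 129 (mod 467)
5^128 ≡ 129^2 = 16641 ≡ 296 (mod 467)
5^256 ≡ 296^2 = 87616 ≡ 287 (mod 467)
466 = 256 + 128 + 64 + 16 + 2 in binary powers of 2.
So 5^466 ≡ 287 · 296 · 129 · 70 · 25 ≡ 1 (mod 467).
Since the result is 1, base 5 gives no evidence that 467 is composite.

1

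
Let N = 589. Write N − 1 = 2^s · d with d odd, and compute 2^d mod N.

407

589 − 1 = 588 = 2^2 · 147, so d = 147.
2^1 ≡ 2 (mod 589)
2^2 ≡ 2^2 = 4 ≡ 4 (mod 589)
2^4 ≡ 4^2 = 16 ≡ 16 (mod 589)
2^8 ≡ 16^2 = 256 ≡ 256 (mod 589)
2^16 ≡ 256^2 = 65536 ≡ 157 (mod 589)
2^32 ≡ 157^2 = 24649 ≡ 500 (mod 589)
2^64 ≡ 500^2 = 250000 ≡ 264 (mod 589)
2^128 ≡ 264^2 = 69696 ≡ 194 (mod 589)
147 = 128 + 16 + 2 + 1 in binary powers of 2.
So 2^147 ≡ 194 · 157 · 4 · 2 ≡ 407 (mod 589).
Squaring chain: 407 → 140; never reaches −1, so base 2 is a Miller–Rabin witness that 589 is composite.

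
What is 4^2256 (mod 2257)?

4^1 ≡ 4 (mod 2257)
4^2 ≡ 4^2 = 16 ≡ 16 (mod 2257)
4^4 ≡ 16^2 = 256 ≡ 256 (mod 2257)
4^8 ≡ 256^2 = 65536 ≡ 83 (mod 2257)
4^16 ≡ 83^2 = 6889 ≡ 118 (mod 2257)
4^32 ≡ 118^2 = 13924 ≡ 382 (mod 2257)
4^64 ≡ 382^2 = 145924 ≡ 1476 (mod 2257)
4^128 ≡ 1476^2 = 2178576 ≡ 571 (mod 2257)
4^256 ≡ 571^2 = 326041 ≡ 1033 (mod 2257)
4^512 ≡ 1033^2 = 1067089 ≡ 1785 (mod 2257)
4^1024 ≡ 1785^2 = 3186225 ≡ 1598 (mod 2257)
4^2048 ≡ 1598^2 = 2553604 ≡ 937 (mod 2257)
2256 = 2048 + 128 + 64 + 16 in binary powers of 2.
So 4^2256 ≡ 937 · 571 · 1476 · 118 ≡ 1839 (mod 2257).
Since 1839 ≠ 1, base 4 is a Fermat witness: 2257 is composite.

1839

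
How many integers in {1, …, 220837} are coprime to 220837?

204624

Factor: 220837 = 19 · 59 · 197.
φ(220837) = (19−1) · (59−1) · (197−1) = 18 · 58 · 196 = 204624.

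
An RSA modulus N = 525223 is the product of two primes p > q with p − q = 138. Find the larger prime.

797

Since p = q + 138, we have 525223 = q(q + 138), so q² + 138q − 525223 = 0.
Discriminant: 138² + 4·525223 = 19044 + 2100892 = 2119936; √2119936 = 1456.
q = (−138 + 1456)/2 = 659, and p = q + 138 = 797.
Check: 659 · 797 = 525223.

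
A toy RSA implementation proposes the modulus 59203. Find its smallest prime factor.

59203 is odd.
Digit sum 19, not divisible by 3.
Ends in 3: not divisible by 5.
7: 59203 = 7·8457 + 4
11: 59203 = 11·5382 + 1
13: 59203 = 13·4554 + 1
17: 59203 = 17·3482 + 9
19: 59203 = 19·3115 + 18
23: 59203 = 23·2574 + 1
29: 59203 = 29·2041 + 14
31: 59203 = 31·1909 + 24
37: 59203 = 37·1600 + 3
41: 59203 = 41·1443 + 40
43: 59203 = 43·1376 + 35
47: 59203 = 47·1259 + 30
53: 59203 = 53·1117 + 2
59: 59203 = 59·1003 + 26
61: 59203 = 61·970 + 33
67: 59203 = 67·883 + 42
71: 59203 = 71·833 + 60
73: 59203 = 73·811

73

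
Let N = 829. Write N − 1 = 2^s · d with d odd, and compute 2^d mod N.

583

829 − 1 = 828 = 2^2 · 207, so d = 207.
2^1 ≡ 2 (mod 829)
2^2 ≡ 2^2 = 4 ≡ 4 (mod 829)
2^4 ≡ 4^2 = 16 ≡ 16 (mod 829)
2^8 ≡ 16^2 = 256 ≡ 256 (mod 829)
2^16 ≡ 256^2 = 65536 ≡ 45 (mod 829)
2^32 ≡ 45^2 = 2025 ≡ 367 (mod 829)
2^64 ≡ 367^2 = 134689 ≡ 391 (mod 829)
2^128 ≡ 391^2 = 152881 ≡ 345 (mod 829)
207 = 128 + 64 + 8 + 4 + 2 + 1 in binary powers of 2.
So 2^207 ≡ 345 · 391 · 256 · 16 · 4 · 2 ≡ 583 (mod 829).
Squaring chain: 583 → 828; reaches −1, so base 2 does not prove 829 composite.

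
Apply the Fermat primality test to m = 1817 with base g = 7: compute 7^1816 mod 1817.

7^1 ≡ 7 (mod 1817)
7^2 ≡ 7^2 = 49 ≡ 49 (mod 1817)
7^4 ≡ 49^2 = 2401 ≡ 584 (mod 1817)
7^8 ≡ 584^2 = 341056 ≡ 1277 (mod 1817)
7^16 ≡ 1277^2 = 1630729 ≡ 880 (mod 1817)
7^32 ≡ 880^2 = 774400 ≡ 358 (mod 1817)
7^64 ≡ 358^2 = 128164 ≡ 974 (mod 1817)
7^128 ≡ 974^2 = 948676 ≡ 202 (mod 1817)
7^256 ≡ 202^2 = 40804 ≡ 830 (mod 1817)
7^512 ≡ 830^2 = 688900 ≡ 257 (mod 1817)
7^1024 ≡ 257^2 = 66049 ≡ 637 (mod 1817)
1816 = 1024 + 512 + 256 + 16 + 8 in binary powers of 2.
So 7^1816 ≡ 637 · 257 · 830 · 880 · 1277 ≡ 1304 (mod 1817).
Since 1304 ≠ 1, base 7 is a Fermat witness: 1817 is composite.

1304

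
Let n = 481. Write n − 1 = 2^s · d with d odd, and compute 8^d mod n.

481 − 1 = 480 = 2^5 · 15, so d = 15.
8^1 ≡ 8 (mod 481)
8^2 ≡ 8^2 = 64 ≡ 64 (mod 481)
8^4 ≡ 64^2 = 4096 ≡ 248 (mod 481)
8^8 ≡ 248^2 = 61504 ≡ 417 (mod 481)
15 = 8 + 4 + 2 + 1 in binary powers of 2.
So 8^15 ≡ 417 · 248 · 64 · 8 ≡ 31 (mod 481).
Squaring chain: 31 → 480 → 1 → 1 → 1; reaches −1, so base 8 does not prove 481 composite.

31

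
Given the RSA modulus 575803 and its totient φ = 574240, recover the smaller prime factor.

593

φ(n) = (p−1)(q−1) = n − (p+q) + 1, so p + q = 575803 − 574240 + 1 = 1564.
p and q are the roots of t² − 1564t + 575803 = 0.
Discriminant: 1564² − 4·575803 = 2446096 − 2303212 = 142884; √142884 = 378.
q = (1564 − 378)/2 = 593, p = (1564 + 378)/2 = 971.
Check: 593 · 971 = 575803.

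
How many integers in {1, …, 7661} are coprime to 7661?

7452

Factor: 7661 = 47 · 163.
φ(7661) = (47−1) · (163−1) = 46 · 162 = 7452.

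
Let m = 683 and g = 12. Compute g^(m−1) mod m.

1

12^1 ≡ 12 (mod 683)
12^2 ≡ 12^2 = 144 ≡ 144 (mod 683)
12^4 ≡ 144^2 = 20736 ≡ 246 (mod 683)
12^8 ≡ 246^2 = 60516 ≡ 412 (mod 683)
12^16 ≡ 412^2 = 169744 ≡ 360 (mod 683)
12^32 ≡ 360^2 = 129600 ≡ 513 (mod 683)
12^64 ≡ 513^2 = 263169 ≡ 214 (mod 683)
12^128 ≡ 214^2 = 45796 ≡ 35 (mod 683)
12^256 ≡ 35^2 = 1225 ≡ 542 (mod 683)
12^512 ≡ 542^2 = 293764 ≡ 74 (mod 683)
682 = 512 + 128 + 32 + 8 + 2 in binary powers of 2.
So 12^682 ≡ 74 · 35 · 513 · 412 · 144 ≡ 1 (mod 683).
Since the result is 1, base 12 gives no evidence that 683 is composite.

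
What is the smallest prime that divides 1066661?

59

1066661 is odd.
Digit sum 26, not divisible by 3.
Ends in 1: not divisible by 5.
7: 1066661 = 7·152380 + 1
11: 1066661 = 11·96969 + 2
13: 1066661 = 13·82050 + 11
17: 1066661 = 17·62744 + 13
19: 1066661 = 19·56140 + 1
23: 1066661 = 23·46376 + 13
29: 1066661 = 29·36781 + 12
31: 1066661 = 31·34408 + 13
37: 1066661 = 37·28828 + 25
41: 1066661 = 41·26016 + 5
43: 1066661 = 43·24806 + 3
47: 1066661 = 47·22694 + 43
53: 1066661 = 53·20125 + 36
59: 1066661 = 59·18079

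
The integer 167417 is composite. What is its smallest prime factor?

23

167417 is odd.
Digit sum 26, not divisible by 3.
Ends in 7: not divisible by 5.
7: 167417 = 7·23916 + 5
11: 167417 = 11·15219 + 8
13: 167417 = 13·12878 + 3
17: 167417 = 17·9848 + 1
19: 167417 = 19·8811 + 8
23: 167417 = 23·7279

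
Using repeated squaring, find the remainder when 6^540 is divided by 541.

6^1 ≡ 6 (mod 541)
6^2 ≡ 6^2 = 36 ≡ 36 (mod 541)
6^4 ≡ 36^2 = 1296 ≡ 214 (mod 541)
6^8 ≡ 214^2 = 45796 ≡ 352 (mod 541)
6^16 ≡ 352^2 = 123904 ≡ 15 (mod 541)
6^32 ≡ 15^2 = 225 ≡ 225 (mod 541)
6^64 ≡ 225^2 = 50625 ≡ 312 (mod 541)
6^128 ≡ 312^2 = 97344 ≡ 505 (mod 541)
6^256 ≡ 505^2 = 255025 ≡ 214 (mod 541)
6^512 ≡ 214^2 = 45796 ≡ 352 (mod 541)
540 = 512 + 16 + 8 + 4 in binary powers of 2.
So 6^540 ≡ 352 · 15 · 352 · 214 ≡ 1 (mod 541).
Since the result is 1, base 6 gives no evidence that 541 is composite.

1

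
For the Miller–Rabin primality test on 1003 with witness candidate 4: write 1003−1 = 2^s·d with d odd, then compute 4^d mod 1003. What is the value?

990

1003 − 1 = 1002 = 2^1 · 501, so d = 501.
4^1 ≡ 4 (mod 1003)
4^2 ≡ 4^2 = 16 ≡ 16 (mod 1003)
4^4 ≡ 16^2 = 256 ≡ 256 (mod 1003)
4^8 ≡ 256^2 = 65536 ≡ 341 (mod 1003)
4^16 ≡ 341^2 = 116281 ≡ 936 (mod 1003)
4^32 ≡ 936^2 = 876096 ≡ 477 (mod 1003)
4^64 ≡ 477^2 = 227529 ≡ 851 (mod 1003)
4^128 ≡ 851^2 = 724201 ≡ 35 (mod 1003)
4^256 ≡ 35^2 = 1225 ≡ 222 (mod 1003)
501 = 256 + 128 + 64 + 32 + 16 + 4 + 1 in binary powers of 2.
So 4^501 ≡ 222 · 35 · 851 · 477 · 936 · 256 · 4 ≡ 990 (mod 1003).
Squaring chain: 990; never reaches −1, so base 4 is a Miller–Rabin witness that 1003 is composite.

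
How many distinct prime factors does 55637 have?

55637 = 23 · 2419
2419 = 41 · 59
55637 = 23 · 41 · 59, which has 3 distinct prime factors.

3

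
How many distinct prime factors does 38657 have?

3

38657 = 29 · 1333
1333 = 31 · 43
38657 = 29 · 31 · 43, which has 3 distinct prime factors.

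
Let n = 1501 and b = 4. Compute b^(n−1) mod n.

1037

4^1 ≡ 4 (mod 1501)
4^2 ≡ 4^2 = 16 ≡ 16 (mod 1501)
4^4 ≡ 16^2 = 256 ≡ 256 (mod 1501)
4^8 ≡ 256^2 = 65536 ≡ 993 (mod 1501)
4^16 ≡ 993^2 = 986049 ≡ 1393 (mod 1501)
4^32 ≡ 1393^2 = 1940449 ≡ 1157 (mod 1501)
4^64 ≡ 1157^2 = 1338649 ≡ 1258 (mod 1501)
4^128 ≡ 1258^2 = 1582564 ≡ 510 (mod 1501)
4^256 ≡ 510^2 = 260100 ≡ 427 (mod 1501)
4^512 ≡ 427^2 = 182329 ≡ 708 (mod 1501)
4^1024 ≡ 708^2 = 501264 ≡ 1431 (mod 1501)
1500 = 1024 + 256 + 128 + 64 + 16 + 8 + 4 in binary powers of 2.
So 4^1500 ≡ 1431 · 427 · 510 · 1258 · 1393 · 993 · 256 ≡ 1037 (mod 1501).
Since 1037 ≠ 1, base 4 is a Fermat witness: 1501 is composite.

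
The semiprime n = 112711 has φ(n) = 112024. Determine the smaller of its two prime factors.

269

φ(n) = (p−1)(q−1) = n − (p+q) + 1, so p + q = 112711 − 112024 + 1 = 688.
p and q are the roots of t² − 688t + 112711 = 0.
Discriminant: 688² − 4·112711 = 473344 − 450844 = 22500; √22500 = 150.
q = (688 − 150)/2 = 269, p = (688 + 150)/2 = 419.
Check: 269 · 419 = 112711.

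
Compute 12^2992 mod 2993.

12^1 ≡ 12 (mod 2993)
12^2 ≡ 12^2 = 144 ≡ 144 (mod 2993)
12^4 ≡ 144^2 = 20736 ≡ 2778 (mod 2993)
12^8 ≡ 2778^2 = 7717284 ≡ 1330 (mod 2993)
12^16 ≡ 1330^2 = 1768900 ≡ 37 (mod 2993)
12^32 ≡ 37^2 = 1369 ≡ 1369 (mod 2993)
12^64 ≡ 1369^2 = 1874161 ≡ 543 (mod 2993)
12^128 ≡ 543^2 = 294849 ≡ 1535 (mod 2993)
12^256 ≡ 1535^2 = 2356225 ≡ 734 (mod 2993)
12^512 ≡ 734^2 = 538756 ≡ 16 (mod 2993)
12^1024 ≡ 16^2 = 256 ≡ 256 (mod 2993)
12^2048 ≡ 256^2 = 65536 ≡ 2683 (mod 2993)
2992 = 2048 + 512 + 256 + 128 + 32 + 16 in binary powers of 2.
So 12^2992 ≡ 2683 · 16 · 734 · 1535 · 1369 · 37 ≡ 1902 (mod 2993).
Since 1902 ≠ 1, base 12 is a Fermat witness: 2993 is composite.

1902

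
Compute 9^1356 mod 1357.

1051

9^1 ≡ 9 (mod 1357)
9^2 ≡ 9^2 = 81 ≡ 81 (mod 1357)
9^4 ≡ 81^2 = 6561 ≡ 1133 (mod 1357)
9^8 ≡ 1133^2 = 1283689 ≡ 1324 (mod 1357)
9^16 ≡ 1324^2 = 1752976 ≡ 1089 (mod 1357)
9^32 ≡ 1089^2 = 1185921 ≡ 1260 (mod 1357)
9^64 ≡ 1260^2 = 1587600 ≡ 1267 (mod 1357)
9^128 ≡ 1267^2 = 1605289 ≡ 1315 (mod 1357)
9^256 ≡ 1315^2 = 1729225 ≡ 407 (mod 1357)
9^512 ≡ 407^2 = 165649 ≡ 95 (mod 1357)
9^1024 ≡ 95^2 = 9025 ≡ 883 (mod 1357)
1356 = 1024 + 256 + 64 + 8 + 4 in binary powers of 2.
So 9^1356 ≡ 883 · 407 · 1267 · 1324 · 1133 ≡ 1051 (mod 1357).
Since 1051 ≠ 1, base 9 is a Fermat witness: 1357 is composite.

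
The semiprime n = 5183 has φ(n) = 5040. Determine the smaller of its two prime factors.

φ(n) = (p−1)(q−1) = n − (p+q) + 1, so p + q = 5183 − 5040 + 1 = 144.
p and q are the roots of t² − 144t + 5183 = 0.
Discriminant: 144² − 4·5183 = 20736 − 20732 = 4; √4 = 2.
q = (144 − 2)/2 = 71, p = (144 + 2)/2 = 73.
Check: 71 · 73 = 5183.

71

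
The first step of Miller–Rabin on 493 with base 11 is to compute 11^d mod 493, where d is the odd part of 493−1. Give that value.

493 − 1 = 492 = 2^2 · 123, so d = 123.
11^1 ≡ 11 (mod 493)
11^2 ≡ 11^2 = 121 ≡ 121 (mod 493)
11^4 ≡ 121^2 = 14641 ≡ 344 (mod 493)
11^8 ≡ 344^2 = 118336 ≡ 16 (mod 493)
11^16 ≡ 16^2 = 256 ≡ 256 (mod 493)
11^32 ≡ 256^2 = 65536 ≡ 460 (mod 493)
11^64 ≡ 460^2 = 211600 ≡ 103 (mod 493)
123 = 64 + 32 + 16 + 8 + 2 + 1 in binary powers of 2.
So 11^123 ≡ 103 · 460 · 256 · 16 · 121 · 11 ≡ 97 (mod 493).
Squaring chain: 97 → 42; never reaches −1, so base 11 is a Miller–Rabin witness that 493 is composite.

97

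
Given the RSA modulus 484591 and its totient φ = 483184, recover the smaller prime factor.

599

φ(n) = (p−1)(q−1) = n − (p+q) + 1, so p + q = 484591 − 483184 + 1 = 1408.
p and q are the roots of t² − 1408t + 484591 = 0.
Discriminant: 1408² − 4·484591 = 1982464 − 1938364 = 44100; √44100 = 210.
q = (1408 − 210)/2 = 599, p = (1408 + 210)/2 = 809.
Check: 599 · 809 = 484591.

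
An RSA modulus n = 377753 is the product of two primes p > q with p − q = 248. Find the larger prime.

751

Since p = q + 248, we have 377753 = q(q + 248), so q² + 248q − 377753 = 0.
Discriminant: 248² + 4·377753 = 61504 + 1511012 = 1572516; √1572516 = 1254.
q = (−248 + 1254)/2 = 503, and p = q + 248 = 751.
Check: 503 · 751 = 377753.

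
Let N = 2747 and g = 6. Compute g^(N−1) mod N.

412

6^1 ≡ 6 (mod 2747)
6^2 ≡ 6^2 = 36 ≡ 36 (mod 2747)
6^4 ≡ 36^2 = 1296 ≡ 1296 (mod 2747)
6^8 ≡ 1296^2 = 1679616 ≡ 1199 (mod 2747)
6^16 ≡ 1199^2 = 1437601 ≡ 920 (mod 2747)
6^32 ≡ 920^2 = 846400 ≡ 324 (mod 2747)
6^64 ≡ 324^2 = 104976 ≡ 590 (mod 2747)
6^128 ≡ 590^2 = 348100 ≡ 1978 (mod 2747)
6^256 ≡ 1978^2 = 3912484 ≡ 756 (mod 2747)
6^512 ≡ 756^2 = 571536 ≡ 160 (mod 2747)
6^1024 ≡ 160^2 = 25600 ≡ 877 (mod 2747)
6^2048 ≡ 877^2 = 769129 ≡ 2716 (mod 2747)
2746 = 2048 + 512 + 128 + 32 + 16 + 8 + 2 in binary powers of 2.
So 6^2746 ≡ 2716 · 160 · 1978 · 324 · 920 · 1199 · 36 ≡ 412 (mod 2747).
Since 412 ≠ 1, base 6 is a Fermat witness: 2747 is composite.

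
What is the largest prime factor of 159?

159 = 3 · 53
53 is prime.
So 159 = 3 · 53; the largest prime factor is 53.

53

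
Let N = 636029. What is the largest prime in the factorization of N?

97

636029 = 79 · 8051
8051 = 83 · 97
97 is prime.
So 636029 = 79 · 83 · 97; the largest prime factor is 97.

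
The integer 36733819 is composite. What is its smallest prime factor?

73

36733819 is odd.
Digit sum 40, not divisible by 3.
Ends in 9: not divisible by 5.
7: 36733819 = 7·5247688 + 3
11: 36733819 = 11·3339438 + 1
13: 36733819 = 13·2825678 + 5
17: 36733819 = 17·2160812 + 15
19: 36733819 = 19·1933358 + 17
23: 36733819 = 23·1597122 + 13
29: 36733819 = 29·1266683 + 12
31: 36733819 = 31·1184961 + 28
37: 36733819 = 37·992805 + 34
41: 36733819 = 41·895946 + 33
43: 36733819 = 43·854274 + 37
47: 36733819 = 47·781570 + 29
53: 36733819 = 53·693090 + 49
59: 36733819 = 59·622607 + 6
61: 36733819 = 61·602193 + 46
67: 36733819 = 67·548265 + 64
71: 36733819 = 71·517377 + 52
73: 36733819 = 73·503203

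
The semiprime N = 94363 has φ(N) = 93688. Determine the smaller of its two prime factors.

197

φ(n) = (p−1)(q−1) = n − (p+q) + 1, so p + q = 94363 − 93688 + 1 = 676.
p and q are the roots of t² − 676t + 94363 = 0.
Discriminant: 676² − 4·94363 = 456976 − 377452 = 79524; √79524 = 282.
q = (676 − 282)/2 = 197, p = (676 + 282)/2 = 479.
Check: 197 · 479 = 94363.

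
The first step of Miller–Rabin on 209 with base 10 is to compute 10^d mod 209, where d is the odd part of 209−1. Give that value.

32

209 − 1 = 208 = 2^4 · 13, so d = 13.
10^1 ≡ 10 (mod 209)
10^2 ≡ 10^2 = 100 ≡ 100 (mod 209)
10^4 ≡ 100^2 = 10000 ≡ 177 (mod 209)
10^8 ≡ 177^2 = 31329 ≡ 188 (mod 209)
13 = 8 + 4 + 1 in binary powers of 2.
So 10^13 ≡ 188 · 177 · 10 ≡ 32 (mod 209).
Squaring chain: 32 → 188 → 23 → 111; never reaches −1, so base 10 is a Miller–Rabin witness that 209 is composite.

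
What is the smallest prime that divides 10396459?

71

10396459 is odd.
Digit sum 37, not divisible by 3.
Ends in 9: not divisible by 5.
7: 10396459 = 7·1485208 + 3
11: 10396459 = 11·945132 + 7
13: 10396459 = 13·799727 + 8
17: 10396459 = 17·611556 + 7
19: 10396459 = 19·547182 + 1
23: 10396459 = 23·452019 + 22
29: 10396459 = 29·358498 + 17
31: 10396459 = 31·335369 + 20
37: 10396459 = 37·280985 + 14
41: 10396459 = 41·253572 + 7
43: 10396459 = 43·241778 + 5
47: 10396459 = 47·221201 + 12
53: 10396459 = 53·196159 + 32
59: 10396459 = 59·176211 + 10
61: 10396459 = 61·170433 + 46
67: 10396459 = 67·155171 + 2
71: 10396459 = 71·146429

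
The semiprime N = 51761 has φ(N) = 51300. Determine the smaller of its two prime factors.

φ(n) = (p−1)(q−1) = n − (p+q) + 1, so p + q = 51761 − 51300 + 1 = 462.
p and q are the roots of t² − 462t + 51761 = 0.
Discriminant: 462² − 4·51761 = 213444 − 207044 = 6400; √6400 = 80.
q = (462 − 80)/2 = 191, p = (462 + 80)/2 = 271.
Check: 191 · 271 = 51761.

191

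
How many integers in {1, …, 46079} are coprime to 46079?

40600

Factor: 46079 = 11 · 59 · 71.
φ(46079) = (11−1) · (59−1) · (71−1) = 10 · 58 · 70 = 40600.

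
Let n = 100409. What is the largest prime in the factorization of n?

100409 = 31 · 3239
3239 = 41 · 79
79 is prime.
So 100409 = 31 · 41 · 79; the largest prime factor is 79.

79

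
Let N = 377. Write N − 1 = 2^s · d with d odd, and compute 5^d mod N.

377 − 1 = 376 = 2^3 · 47, so d = 47.
5^1 ≡ 5 (mod 377)
5^2 ≡ 5^2 = 25 ≡ 25 (mod 377)
5^4 ≡ 25^2 = 625 ≡ 248 (mod 377)
5^8 ≡ 248^2 = 61504 ≡ 53 (mod 377)
5^16 ≡ 53^2 = 2809 ≡ 170 (mod 377)
5^32 ≡ 170^2 = 28900 ≡ 248 (mod 377)
47 = 32 + 8 + 4 + 2 + 1 in binary powers of 2.
So 5^47 ≡ 248 · 53 · 248 · 25 · 5 ≡ 138 (mod 377).
Squaring chain: 138 → 194 → 313; never reaches −1, so base 5 is a Miller–Rabin witness that 377 is composite.

138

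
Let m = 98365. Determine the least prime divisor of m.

5

98365 is odd.
Digit sum 31, not divisible by 3.
Ends in 5: divisible by 5.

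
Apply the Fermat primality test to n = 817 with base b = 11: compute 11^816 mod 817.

11^1 ≡ 11 (mod 817)
11^2 ≡ 11^2 = 121 ≡ 121 (mod 817)
11^4 ≡ 121^2 = 14641 ≡ 752 (mod 817)
11^8 ≡ 752^2 = 565504 ≡ 140 (mod 817)
11^16 ≡ 140^2 = 19600 ≡ 809 (mod 817)
11^32 ≡ 809^2 = 654481 ≡ 64 (mod 817)
11^64 ≡ 64^2 = 4096 ≡ 11 (mod 817)
11^128 ≡ 11^2 = 121 ≡ 121 (mod 817)
11^256 ≡ 121^2 = 14641 ≡ 752 (mod 817)
11^512 ≡ 752^2 = 565504 ≡ 140 (mod 817)
816 = 512 + 256 + 32 + 16 in binary powers of 2.
So 11^816 ≡ 140 · 752 · 64 · 809 ≡ 666 (mod 817).
Since 666 ≠ 1, base 11 is a Fermat witness: 817 is composite.

666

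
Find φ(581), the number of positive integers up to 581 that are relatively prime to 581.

Factor: 581 = 7 · 83.
φ(581) = (7−1) · (83−1) = 6 · 82 = 492.

492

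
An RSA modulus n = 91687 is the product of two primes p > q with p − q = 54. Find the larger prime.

Since p = q + 54, we have 91687 = q(q + 54), so q² + 54q − 91687 = 0.
Discriminant: 54² + 4·91687 = 2916 + 366748 = 369664; √369664 = 608.
q = (−54 + 608)/2 = 277, and p = q + 54 = 331.
Check: 277 · 331 = 91687.

331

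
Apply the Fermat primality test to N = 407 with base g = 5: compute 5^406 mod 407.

104

5^1 ≡ 5 (mod 407)
5^2 ≡ 5^2 = 25 ≡ 25 (mod 407)
5^4 ≡ 25^2 = 625 ≡ 218 (mod 407)
5^8 ≡ 218^2 = 47524 ≡ 312 (mod 407)
5^16 ≡ 312^2 = 97344 ≡ 71 (mod 407)
5^32 ≡ 71^2 = 5041 ≡ 157 (mod 407)
5^64 ≡ 157^2 = 24649 ≡ 229 (mod 407)
5^128 ≡ 229^2 = 52441 ≡ 345 (mod 407)
5^256 ≡ 345^2 = 119025 ≡ 181 (mod 407)
406 = 256 + 128 + 16 + 4 + 2 in binary powers of 2.
So 5^406 ≡ 181 · 345 · 71 · 218 · 25 ≡ 104 (mod 407).
Since 104 ≠ 1, base 5 is a Fermat witness: 407 is composite.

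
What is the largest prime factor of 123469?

123469 = 37 · 3337
3337 = 47 · 71
71 is prime.
So 123469 = 37 · 47 · 71; the largest prime factor is 71.

71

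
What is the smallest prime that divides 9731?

9731 is odd.
Digit sum 20, not divisible by 3.
Ends in 1: not divisible by 5.
7: 9731 = 7·1390 + 1
11: 9731 = 11·884 + 7
13: 9731 = 13·748 + 7
17: 9731 = 17·572 + 7
19: 9731 = 19·512 + 3
23: 9731 = 23·423 + 2
29: 9731 = 29·335 + 16
31: 9731 = 31·313 + 28
37: 9731 = 37·263

37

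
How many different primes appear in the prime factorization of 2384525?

5

2384525 = 5^2 · 95381
95381 = 11 · 8671
8671 = 13 · 667
667 = 23 · 29
2384525 = 5^2 · 11 · 13 · 23 · 29, which has 5 distinct prime factors.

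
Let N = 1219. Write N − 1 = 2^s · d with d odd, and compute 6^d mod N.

767

1219 − 1 = 1218 = 2^1 · 609, so d = 609.
6^1 ≡ 6 (mod 1219)
6^2 ≡ 6^2 = 36 ≡ 36 (mod 1219)
6^4 ≡ 36^2 = 1296 ≡ 77 (mod 1219)
6^8 ≡ 77^2 = 5929 ≡ 1053 (mod 1219)
6^16 ≡ 1053^2 = 1108809 ≡ 738 (mod 1219)
6^32 ≡ 738^2 = 544644 ≡ 970 (mod 1219)
6^64 ≡ 970^2 = 940900 ≡ 1051 (mod 1219)
6^128 ≡ 1051^2 = 1104601 ≡ 187 (mod 1219)
6^256 ≡ 187^2 = 34969 ≡ 837 (mod 1219)
6^512 ≡ 837^2 = 700569 ≡ 863 (mod 1219)
609 = 512 + 64 + 32 + 1 in binary powers of 2.
So 6^609 ≡ 863 · 1051 · 970 · 6 ≡ 767 (mod 1219).
Squaring chain: 767; never reaches −1, so base 6 is a Miller–Rabin witness that 1219 is composite.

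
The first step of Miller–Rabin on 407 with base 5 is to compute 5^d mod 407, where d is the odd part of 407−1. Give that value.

407 − 1 = 406 = 2^1 · 203, so d = 203.
5^1 ≡ 5 (mod 407)
5^2 ≡ 5^2 = 25 ≡ 25 (mod 407)
5^4 ≡ 25^2 = 625 ≡ 218 (mod 407)
5^8 ≡ 218^2 = 47524 ≡ 312 (mod 407)
5^16 ≡ 312^2 = 97344 ≡ 71 (mod 407)
5^32 ≡ 71^2 = 5041 ≡ 157 (mod 407)
5^64 ≡ 157^2 = 24649 ≡ 229 (mod 407)
5^128 ≡ 229^2 = 52441 ≡ 345 (mod 407)
203 = 128 + 64 + 8 + 2 + 1 in binary powers of 2.
So 5^203 ≡ 345 · 229 · 312 · 25 · 5 ≡ 279 (mod 407).
Squaring chain: 279; never reaches −1, so base 5 is a Miller–Rabin witness that 407 is composite.

279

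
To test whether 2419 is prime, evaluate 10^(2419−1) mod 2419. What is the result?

1697

10^1 ≡ 10 (mod 2419)
10^2 ≡ 10^2 = 100 ≡ 100 (mod 2419)
10^4 ≡ 100^2 = 10000 ≡ 324 (mod 2419)
10^8 ≡ 324^2 = 104976 ≡ 959 (mod 2419)
10^16 ≡ 959^2 = 919681 ≡ 461 (mod 2419)
10^32 ≡ 461^2 = 212521 ≡ 2068 (mod 2419)
10^64 ≡ 2068^2 = 4276624 ≡ 2251 (mod 2419)
10^128 ≡ 2251^2 = 5067001 ≡ 1615 (mod 2419)
10^256 ≡ 1615^2 = 2608225 ≡ 543 (mod 2419)
10^512 ≡ 543^2 = 294849 ≡ 2150 (mod 2419)
10^1024 ≡ 2150^2 = 4622500 ≡ 2210 (mod 2419)
10^2048 ≡ 2210^2 = 4884100 ≡ 139 (mod 2419)
2418 = 2048 + 256 + 64 + 32 + 16 + 2 in binary powers of 2.
So 10^2418 ≡ 139 · 543 · 2251 · 2068 · 461 · 100 ≡ 1697 (mod 2419).
Since 1697 ≠ 1, base 10 is a Fermat witness: 2419 is composite.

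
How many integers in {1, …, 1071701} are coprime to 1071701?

Factor: 1071701 = 31 · 181 · 191.
φ(1071701) = (31−1) · (181−1) · (191−1) = 30 · 180 · 190 = 1026000.

1026000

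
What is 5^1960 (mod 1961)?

5^1 ≡ 5 (mod 1961)
5^2 ≡ 5^2 = 25 ≡ 25 (mod 1961)
5^4 ≡ 25^2 = 625 ≡ 625 (mod 1961)
5^8 ≡ 625^2 = 390625 ≡ 386 (mod 1961)
5^16 ≡ 386^2 = 148996 ≡ 1921 (mod 1961)
5^32 ≡ 1921^2 = 3690241 ≡ 1600 (mod 1961)
5^64 ≡ 1600^2 = 2560000 ≡ 895 (mod 1961)
5^128 ≡ 895^2 = 801025 ≡ 937 (mod 1961)
5^256 ≡ 937^2 = 877969 ≡ 1402 (mod 1961)
5^512 ≡ 1402^2 = 1965604 ≡ 682 (mod 1961)
5^1024 ≡ 682^2 = 465124 ≡ 367 (mod 1961)
1960 = 1024 + 512 + 256 + 128 + 32 + 8 in binary powers of 2.
So 5^1960 ≡ 367 · 682 · 1402 · 937 · 1600 · 386 ≡ 367 (mod 1961).
Since 367 ≠ 1, base 5 is a Fermat witness: 1961 is composite.

367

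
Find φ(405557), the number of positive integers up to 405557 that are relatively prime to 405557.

387072

Factor: 405557 = 37 · 97 · 113.
φ(405557) = (37−1) · (97−1) · (113−1) = 36 · 96 · 112 = 387072.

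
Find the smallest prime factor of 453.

3

453 is odd.
Digit sum 12, divisible by 3.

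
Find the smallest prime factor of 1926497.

1926497 is odd.
Digit sum 38, not divisible by 3.
Ends in 7: not divisible by 5.
7: 1926497 = 7·275213 + 6
11: 1926497 = 11·175136 + 1
13: 1926497 = 13·148192 + 1
17: 1926497 = 17·113323 + 6
19: 1926497 = 19·101394 + 11
23: 1926497 = 23·83760 + 17
29: 1926497 = 29·66430 + 27
31: 1926497 = 31·62145 + 2
37: 1926497 = 37·52067 + 18
41: 1926497 = 41·46987 + 30
43: 1926497 = 43·44802 + 11
47: 1926497 = 47·40989 + 14
53: 1926497 = 53·36349

53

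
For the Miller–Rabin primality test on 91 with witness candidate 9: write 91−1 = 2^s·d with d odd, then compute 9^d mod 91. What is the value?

1

91 − 1 = 90 = 2^1 · 45, so d = 45.
9^1 ≡ 9 (mod 91)
9^2 ≡ 9^2 = 81 ≡ 81 (mod 91)
9^4 ≡ 81^2 = 6561 ≡ 9 (mod 91)
9^8 ≡ 9^2 = 81 ≡ 81 (mod 91)
9^16 ≡ 81^2 = 6561 ≡ 9 (mod 91)
9^32 ≡ 9^2 = 81 ≡ 81 (mod 91)
45 = 32 + 8 + 4 + 1 in binary powers of 2.
So 9^45 ≡ 81 · 81 · 9 · 9 ≡ 1 (mod 91).
Since 9^d ≡ 1 (mod 91), base 9 does not prove 91 composite.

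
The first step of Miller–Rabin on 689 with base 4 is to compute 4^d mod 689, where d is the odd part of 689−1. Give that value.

433

689 − 1 = 688 = 2^4 · 43, so d = 43.
4^1 ≡ 4 (mod 689)
4^2 ≡ 4^2 = 16 ≡ 16 (mod 689)
4^4 ≡ 16^2 = 256 ≡ 256 (mod 689)
4^8 ≡ 256^2 = 65536 ≡ 81 (mod 689)
4^16 ≡ 81^2 = 6561 ≡ 360 (mod 689)
4^32 ≡ 360^2 = 129600 ≡ 68 (mod 689)
43 = 32 + 8 + 2 + 1 in binary powers of 2.
So 4^43 ≡ 68 · 81 · 16 · 4 ≡ 433 (mod 689).
Squaring chain: 433 → 81 → 360 → 68; never reaches −1, so base 4 is a Miller–Rabin witness that 689 is composite.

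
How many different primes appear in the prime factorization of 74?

2

74 = 2 · 37
74 = 2 · 37, which has 2 distinct prime factors.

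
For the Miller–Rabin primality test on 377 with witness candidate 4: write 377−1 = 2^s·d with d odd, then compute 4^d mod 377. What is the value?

377 − 1 = 376 = 2^3 · 47, so d = 47.
4^1 ≡ 4 (mod 377)
4^2 ≡ 4^2 = 16 ≡ 16 (mod 377)
4^4 ≡ 16^2 = 256 ≡ 256 (mod 377)
4^8 ≡ 256^2 = 65536 ≡ 315 (mod 377)
4^16 ≡ 315^2 = 99225 ≡ 74 (mod 377)
4^32 ≡ 74^2 = 5476 ≡ 198 (mod 377)
47 = 32 + 8 + 4 + 2 + 1 in binary powers of 2.
So 4^47 ≡ 198 · 315 · 256 · 16 · 4 ≡ 270 (mod 377).
Squaring chain: 270 → 139 → 94; never reaches −1, so base 4 is a Miller–Rabin witness that 377 is composite.

270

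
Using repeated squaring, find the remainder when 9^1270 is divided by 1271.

532

9^1 ≡ 9 (mod 1271)
9^2 ≡ 9^2 = 81 ≡ 81 (mod 1271)
9^4 ≡ 81^2 = 6561 ≡ 206 (mod 1271)
9^8 ≡ 206^2 = 42436 ≡ 493 (mod 1271)
9^16 ≡ 493^2 = 243049 ≡ 288 (mod 1271)
9^32 ≡ 288^2 = 82944 ≡ 329 (mod 1271)
9^64 ≡ 329^2 = 108241 ≡ 206 (mod 1271)
9^128 ≡ 206^2 = 42436 ≡ 493 (mod 1271)
9^256 ≡ 493^2 = 243049 ≡ 288 (mod 1271)
9^512 ≡ 288^2 = 82944 ≡ 329 (mod 1271)
9^1024 ≡ 329^2 = 108241 ≡ 206 (mod 1271)
1270 = 1024 + 128 + 64 + 32 + 16 + 4 + 2 in binary powers of 2.
So 9^1270 ≡ 206 · 493 · 206 · 329 · 288 · 206 · 81 ≡ 532 (mod 1271).
Since 532 ≠ 1, base 9 is a Fermat witness: 1271 is composite.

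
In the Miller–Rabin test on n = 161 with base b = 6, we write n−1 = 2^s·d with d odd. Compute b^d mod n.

161 − 1 = 160 = 2^5 · 5, so d = 5.
6^1 ≡ 6 (mod 161)
6^2 ≡ 6^2 = 36 ≡ 36 (mod 161)
6^4 ≡ 36^2 = 1296 ≡ 8 (mod 161)
5 = 4 + 1 in binary powers of 2.
So 6^5 ≡ 8 · 6 ≡ 48 (mod 161).
Squaring chain: 48 → 50 → 85 → 141 → 78; never reaches −1, so base 6 is a Miller–Rabin witness that 161 is composite.

48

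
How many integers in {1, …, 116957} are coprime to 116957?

Factor: 116957 = 29 · 37 · 109.
φ(116957) = (29−1) · (37−1) · (109−1) = 28 · 36 · 108 = 108864.

108864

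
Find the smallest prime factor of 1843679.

83

1843679 is odd.
Digit sum 38, not divisible by 3.
Ends in 9: not divisible by 5.
7: 1843679 = 7·263382 + 5
11: 1843679 = 11·167607 + 2
13: 1843679 = 13·141821 + 6
17: 1843679 = 17·108451 + 12
19: 1843679 = 19·97035 + 14
23: 1843679 = 23·80159 + 22
29: 1843679 = 29·63575 + 4
31: 1843679 = 31·59473 + 16
37: 1843679 = 37·49829 + 6
41: 1843679 = 41·44967 + 32
43: 1843679 = 43·42876 + 11
47: 1843679 = 47·39227 + 10
53: 1843679 = 53·34786 + 21
59: 1843679 = 59·31248 + 47
61: 1843679 = 61·30224 + 15
67: 1843679 = 67·27517 + 40
71: 1843679 = 71·25967 + 22
73: 1843679 = 73·25255 + 64
79: 1843679 = 79·23337 + 56
83: 1843679 = 83·22213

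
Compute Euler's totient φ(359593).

327888

Factor: 359593 = 13 · 139 · 199.
φ(359593) = (13−1) · (139−1) · (199−1) = 12 · 138 · 198 = 327888.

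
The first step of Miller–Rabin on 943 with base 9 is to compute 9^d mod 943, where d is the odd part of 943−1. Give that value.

943 − 1 = 942 = 2^1 · 471, so d = 471.
9^1 ≡ 9 (mod 943)
9^2 ≡ 9^2 = 81 ≡ 81 (mod 943)
9^4 ≡ 81^2 = 6561 ≡ 903 (mod 943)
9^8 ≡ 903^2 = 815409 ≡ 657 (mod 943)
9^16 ≡ 657^2 = 431649 ≡ 698 (mod 943)
9^32 ≡ 698^2 = 487204 ≡ 616 (mod 943)
9^64 ≡ 616^2 = 379456 ≡ 370 (mod 943)
9^128 ≡ 370^2 = 136900 ≡ 165 (mod 943)
9^256 ≡ 165^2 = 27225 ≡ 821 (mod 943)
471 = 256 + 128 + 64 + 16 + 4 + 2 + 1 in binary powers of 2.
So 9^471 ≡ 821 · 165 · 370 · 698 · 903 · 81 · 9 ≡ 278 (mod 943).
Squaring chain: 278; never reaches −1, so base 9 is a Miller–Rabin witness that 943 is composite.

278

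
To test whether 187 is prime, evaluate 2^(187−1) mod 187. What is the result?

174

2^1 ≡ 2 (mod 187)
2^2 ≡ 2^2 = 4 ≡ 4 (mod 187)
2^4 ≡ 4^2 = 16 ≡ 16 (mod 187)
2^8 ≡ 16^2 = 256 ≡ 69 (mod 187)
2^16 ≡ 69^2 = 4761 ≡ 86 (mod 187)
2^32 ≡ 86^2 = 7396 ≡ 103 (mod 187)
2^64 ≡ 103^2 = 10609 ≡ 137 (mod 187)
2^128 ≡ 137^2 = 18769 ≡ 69 (mod 187)
186 = 128 + 32 + 16 + 8 + 2 in binary powers of 2.
So 2^186 ≡ 69 · 103 · 86 · 69 · 4 ≡ 174 (mod 187).
Since 174 ≠ 1, base 2 is a Fermat witness: 187 is composite.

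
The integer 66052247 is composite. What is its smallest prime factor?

97

66052247 is odd.
Digit sum 32, not divisible by 3.
Ends in 7: not divisible by 5.
7: 66052247 = 7·9436035 + 2
11: 66052247 = 11·6004749 + 8
13: 66052247 = 13·5080942 + 1
17: 66052247 = 17·3885426 + 5
19: 66052247 = 19·3476434 + 1
23: 66052247 = 23·2871836 + 19
29: 66052247 = 29·2277663 + 20
31: 66052247 = 31·2130717 + 20
37: 66052247 = 37·1785195 + 32
41: 66052247 = 41·1611030 + 17
43: 66052247 = 43·1536098 + 33
47: 66052247 = 47·1405366 + 45
53: 66052247 = 53·1246268 + 43
59: 66052247 = 59·1119529 + 36
61: 66052247 = 61·1082823 + 44
67: 66052247 = 67·985854 + 29
71: 66052247 = 71·930313 + 24
73: 66052247 = 73·904825 + 22
79: 66052247 = 79·836104 + 31
83: 66052247 = 83·795810 + 17
89: 66052247 = 89·742160 + 7
97: 66052247 = 97·680951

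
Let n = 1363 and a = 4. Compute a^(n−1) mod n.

4^1 ≡ 4 (mod 1363)
4^2 ≡ 4^2 = 16 ≡ 16 (mod 1363)
4^4 ≡ 16^2 = 256 ≡ 256 (mod 1363)
4^8 ≡ 256^2 = 65536 ≡ 112 (mod 1363)
4^16 ≡ 112^2 = 12544 ≡ 277 (mod 1363)
4^32 ≡ 277^2 = 76729 ≡ 401 (mod 1363)
4^64 ≡ 401^2 = 160801 ≡ 1330 (mod 1363)
4^128 ≡ 1330^2 = 1768900 ≡ 1089 (mod 1363)
4^256 ≡ 1089^2 = 1185921 ≡ 111 (mod 1363)
4^512 ≡ 111^2 = 12321 ≡ 54 (mod 1363)
4^1024 ≡ 54^2 = 2916 ≡ 190 (mod 1363)
1362 = 1024 + 256 + 64 + 16 + 2 in binary powers of 2.
So 4^1362 ≡ 190 · 111 · 1330 · 277 · 16 ≡ 836 (mod 1363).
Since 836 ≠ 1, base 4 is a Fermat witness: 1363 is composite.

836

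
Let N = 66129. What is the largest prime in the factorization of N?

66129 = 3 · 22043
22043 = 7 · 3149
3149 = 47 · 67
67 is prime.
So 66129 = 3 · 7 · 47 · 67; the largest prime factor is 67.

67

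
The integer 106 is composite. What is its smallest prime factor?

106 is even: 2 divides it.

2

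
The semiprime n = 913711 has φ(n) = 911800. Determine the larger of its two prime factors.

φ(n) = (p−1)(q−1) = n − (p+q) + 1, so p + q = 913711 − 911800 + 1 = 1912.
p and q are the roots of t² − 1912t + 913711 = 0.
Discriminant: 1912² − 4·913711 = 3655744 − 3654844 = 900; √900 = 30.
q = (1912 − 30)/2 = 941, p = (1912 + 30)/2 = 971.
Check: 941 · 971 = 913711.

971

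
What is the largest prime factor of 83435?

83435 = 5 · 16687
16687 = 11 · 1517
1517 = 37 · 41
41 is prime.
So 83435 = 5 · 11 · 37 · 41; the largest prime factor is 41.

41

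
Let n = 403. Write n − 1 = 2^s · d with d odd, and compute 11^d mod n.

151

403 − 1 = 402 = 2^1 · 201, so d = 201.
11^1 ≡ 11 (mod 403)
11^2 ≡ 11^2 = 121 ≡ 121 (mod 403)
11^4 ≡ 121^2 = 14641 ≡ 133 (mod 403)
11^8 ≡ 133^2 = 17689 ≡ 360 (mod 403)
11^16 ≡ 360^2 = 129600 ≡ 237 (mod 403)
11^32 ≡ 237^2 = 56169 ≡ 152 (mod 403)
11^64 ≡ 152^2 = 23104 ≡ 133 (mod 403)
11^128 ≡ 133^2 = 17689 ≡ 360 (mod 403)
201 = 128 + 64 + 8 + 1 in binary powers of 2.
So 11^201 ≡ 360 · 133 · 360 · 11 ≡ 151 (mod 403).
Squaring chain: 151; never reaches −1, so base 11 is a Miller–Rabin witness that 403 is composite.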